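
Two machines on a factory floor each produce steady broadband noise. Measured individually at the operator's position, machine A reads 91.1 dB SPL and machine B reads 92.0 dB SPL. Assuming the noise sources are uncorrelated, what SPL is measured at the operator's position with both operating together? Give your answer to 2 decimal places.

Incoherent sources sum as intensities:
L_total = 10·log₁₀(10^(91.1/10) + 10^(92.0/10)) = 10·log₁₀(2873000000) = 94.58 dB SPL.

94.58 dB SPL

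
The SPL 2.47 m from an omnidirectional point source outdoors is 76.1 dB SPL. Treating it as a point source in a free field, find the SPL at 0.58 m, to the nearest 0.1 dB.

Inverse-square spreading gives ΔL = −20·log₁₀(d₂/d₁).
ΔL = −20·log₁₀(0.58/2.47) = 12.59 dB, so L₂ = 76.1 + (12.59) = 88.7 dB SPL.

88.7 dB SPL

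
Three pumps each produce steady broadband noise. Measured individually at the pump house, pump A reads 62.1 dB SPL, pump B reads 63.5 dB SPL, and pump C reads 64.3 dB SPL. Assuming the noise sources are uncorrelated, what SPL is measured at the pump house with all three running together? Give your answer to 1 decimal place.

68.2 dB SPL

Incoherent sources sum as intensities:
L_total = 10·log₁₀(10^(62.1/10) + 10^(63.5/10) + 10^(64.3/10)) = 10·log₁₀(6552000) = 68.2 dB SPL.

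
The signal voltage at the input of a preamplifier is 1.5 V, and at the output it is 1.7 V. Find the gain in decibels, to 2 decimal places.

Voltage is an amplitude quantity, so gain = 20·log₁₀(V_out/V_in).
20·log₁₀(1.7/1.5) = 20·log₁₀(1.133) = 1.09 dB.

1.09 dB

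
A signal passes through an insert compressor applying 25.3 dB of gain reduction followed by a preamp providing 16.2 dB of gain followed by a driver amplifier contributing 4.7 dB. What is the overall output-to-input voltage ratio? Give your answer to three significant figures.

0.603

Net gain = (−25.3) + 16.2 + 4.7 = -4.4 dB.
Voltage ratio = 10^(-4.4/20) = 0.603.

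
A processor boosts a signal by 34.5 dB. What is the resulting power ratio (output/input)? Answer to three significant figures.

Power ratio = 10^(dB/10).
10^(34.5/10) = 10^(3.450) = 2820.

2820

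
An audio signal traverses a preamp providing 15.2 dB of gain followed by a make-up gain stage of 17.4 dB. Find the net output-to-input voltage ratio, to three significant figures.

42.7

Net gain = 15.2 + 17.4 = 32.6 dB.
Voltage ratio = 10^(32.6/20) = 42.7.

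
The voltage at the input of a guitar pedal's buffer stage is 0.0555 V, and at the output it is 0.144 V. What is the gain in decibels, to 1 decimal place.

8.3 dB

Voltage is an amplitude quantity, so gain = 20·log₁₀(V_out/V_in).
20·log₁₀(0.144/0.0555) = 20·log₁₀(2.595) = 8.3 dB.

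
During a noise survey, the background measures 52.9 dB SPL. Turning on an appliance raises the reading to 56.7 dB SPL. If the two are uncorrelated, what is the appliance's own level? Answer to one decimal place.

54.4 dB SPL

Remove the background by subtracting linear intensities:
L_src = 10·log₁₀(10^(56.7/10) − 10^(52.9/10)) = 10·log₁₀(272800) = 54.4 dB SPL.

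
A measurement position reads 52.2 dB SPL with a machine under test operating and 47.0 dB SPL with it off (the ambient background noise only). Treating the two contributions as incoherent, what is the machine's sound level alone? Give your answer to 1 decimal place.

50.6 dB SPL

Background correction is a power subtraction:
L_src = 10·log₁₀(10^(52.2/10) − 10^(47.0/10)) = 10·log₁₀(115800) = 50.6 dB SPL.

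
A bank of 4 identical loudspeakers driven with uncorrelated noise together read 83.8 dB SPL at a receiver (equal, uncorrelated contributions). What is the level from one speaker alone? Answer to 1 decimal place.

77.8 dB SPL

4 equal incoherent sources add 10·log₁₀(4) = 6.02 dB over one source.
L_one = 83.8 − 6.02 = 77.8 dB SPL.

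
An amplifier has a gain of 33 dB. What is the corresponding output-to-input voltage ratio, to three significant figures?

Voltage ratio = 10^(dB/20).
10^(33/20) = 10^(1.650) = 44.7.

44.7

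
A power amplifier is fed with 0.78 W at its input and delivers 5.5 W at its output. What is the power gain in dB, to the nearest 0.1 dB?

8.5 dB

Power ratio → dB uses the 10·log₁₀ form:
10·log₁₀(5.5/0.78) = 10·log₁₀(7.051) = 8.5 dB.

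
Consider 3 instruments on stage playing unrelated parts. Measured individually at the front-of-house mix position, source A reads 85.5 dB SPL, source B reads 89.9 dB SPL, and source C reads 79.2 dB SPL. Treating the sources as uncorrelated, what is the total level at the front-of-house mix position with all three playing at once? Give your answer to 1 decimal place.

Add the sources as powers (linear), then convert back to dB:
L_total = 10·log₁₀(10^(85.5/10) + 10^(89.9/10) + 10^(79.2/10)) = 10·log₁₀(1415000000) = 91.5 dB SPL.

91.5 dB SPL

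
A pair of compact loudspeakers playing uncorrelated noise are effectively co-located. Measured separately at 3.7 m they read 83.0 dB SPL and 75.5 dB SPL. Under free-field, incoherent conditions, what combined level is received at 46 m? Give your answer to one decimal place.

Combined at 3.7 m: 10·log₁₀(10^(83.0/10)+10^(75.5/10)) = 83.71 dB SPL.
Then apply −20·log₁₀(46/3.7) = -21.89 dB → 61.8 dB SPL.

61.8 dB SPL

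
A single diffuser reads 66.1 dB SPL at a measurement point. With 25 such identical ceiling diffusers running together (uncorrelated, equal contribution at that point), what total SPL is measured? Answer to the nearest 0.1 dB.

80.1 dB SPL

25 equal incoherent sources raise the level by 10·log₁₀(25) = 13.98 dB.
L_total = 66.1 + 13.98 = 80.1 dB SPL.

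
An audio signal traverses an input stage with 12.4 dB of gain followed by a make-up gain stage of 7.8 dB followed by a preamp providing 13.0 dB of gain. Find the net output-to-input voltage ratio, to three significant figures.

45.7

Net gain = 12.4 + 7.8 + 13.0 = 33.2 dB.
Voltage ratio = 10^(33.2/20) = 45.7.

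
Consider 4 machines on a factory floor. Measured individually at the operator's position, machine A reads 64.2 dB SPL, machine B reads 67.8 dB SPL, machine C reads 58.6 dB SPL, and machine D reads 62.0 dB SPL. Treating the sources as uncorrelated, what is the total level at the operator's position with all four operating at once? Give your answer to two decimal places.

70.40 dB SPL

Incoherent sources sum as intensities:
L_total = 10·log₁₀(10^(64.2/10) + 10^(67.8/10) + 10^(58.6/10) + 10^(62.0/10)) = 10·log₁₀(10970000) = 70.40 dB SPL.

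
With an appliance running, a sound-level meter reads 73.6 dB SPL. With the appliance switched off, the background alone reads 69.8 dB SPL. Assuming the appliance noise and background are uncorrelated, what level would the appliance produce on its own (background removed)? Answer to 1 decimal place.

71.3 dB SPL

Remove the background by subtracting linear intensities:
L_src = 10·log₁₀(10^(73.6/10) − 10^(69.8/10)) = 10·log₁₀(13360000) = 71.3 dB SPL.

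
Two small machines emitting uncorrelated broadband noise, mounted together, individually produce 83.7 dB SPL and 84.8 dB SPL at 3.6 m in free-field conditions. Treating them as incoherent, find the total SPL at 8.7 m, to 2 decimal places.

Combined at 3.6 m: 10·log₁₀(10^(83.7/10)+10^(84.8/10)) = 87.295 dB SPL.
Then apply −20·log₁₀(8.7/3.6) = -7.664 dB → 79.63 dB SPL.

79.63 dB SPL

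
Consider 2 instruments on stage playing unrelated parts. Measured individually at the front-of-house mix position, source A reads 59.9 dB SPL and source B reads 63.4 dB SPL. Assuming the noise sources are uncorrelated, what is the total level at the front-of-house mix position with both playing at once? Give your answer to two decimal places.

Uncorrelated sources add in intensity (power), not in dB.
L_total = 10·log₁₀(10^(59.9/10) + 10^(63.4/10)) = 10·log₁₀(3165000) = 65.00 dB SPL.

65.00 dB SPL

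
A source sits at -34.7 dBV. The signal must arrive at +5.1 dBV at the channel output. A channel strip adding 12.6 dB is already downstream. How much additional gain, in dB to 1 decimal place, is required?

The required make-up gain is the shortfall in the dB sum.
G = +5.1 − (-34.7) − 12.6 = 27.2 dB.

27.2 dB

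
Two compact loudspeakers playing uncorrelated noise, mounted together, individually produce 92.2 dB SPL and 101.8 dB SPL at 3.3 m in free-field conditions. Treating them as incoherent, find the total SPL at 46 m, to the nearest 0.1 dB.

Combined at 3.3 m: 10·log₁₀(10^(92.2/10)+10^(101.8/10)) = 102.25 dB SPL.
Then apply −20·log₁₀(46/3.3) = -22.88 dB → 79.4 dB SPL.

79.4 dB SPL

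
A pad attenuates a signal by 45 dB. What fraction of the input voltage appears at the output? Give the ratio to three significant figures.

0.00562

Voltage ratio = 10^(dB/20).
10^(-45/20) = 10^(-2.250) = 0.00562.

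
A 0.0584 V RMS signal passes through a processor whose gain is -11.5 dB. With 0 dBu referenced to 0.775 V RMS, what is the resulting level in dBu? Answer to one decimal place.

-34.0 dBu

Input level: 20·log₁₀(0.0584/0.775) = -22.46 dBu.
Output: -22.46 − 11.5 = -34.0 dBu.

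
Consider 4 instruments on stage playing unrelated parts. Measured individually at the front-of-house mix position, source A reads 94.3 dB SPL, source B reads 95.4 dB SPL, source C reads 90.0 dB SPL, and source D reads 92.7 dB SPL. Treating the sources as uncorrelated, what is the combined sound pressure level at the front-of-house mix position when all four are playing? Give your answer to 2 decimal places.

Incoherent sources sum as intensities:
L_total = 10·log₁₀(10^(94.3/10) + 10^(95.4/10) + 10^(90.0/10) + 10^(92.7/10)) = 10·log₁₀(9021000000) = 99.55 dB SPL.

99.55 dB SPL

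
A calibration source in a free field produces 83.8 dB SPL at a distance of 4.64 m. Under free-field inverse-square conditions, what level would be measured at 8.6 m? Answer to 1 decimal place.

78.4 dB SPL

Free-field point source: level drops by 20·log₁₀ of the distance ratio.
ΔL = −20·log₁₀(8.6/4.64) = -5.36 dB, so L₂ = 83.8 + (-5.36) = 78.4 dB SPL.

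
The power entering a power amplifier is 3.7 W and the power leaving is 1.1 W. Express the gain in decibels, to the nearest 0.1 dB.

For a power ratio, dB = 10·log₁₀(P₂/P₁).
10·log₁₀(1.1/3.7) = 10·log₁₀(0.2973) = -5.3 dB.

-5.3 dB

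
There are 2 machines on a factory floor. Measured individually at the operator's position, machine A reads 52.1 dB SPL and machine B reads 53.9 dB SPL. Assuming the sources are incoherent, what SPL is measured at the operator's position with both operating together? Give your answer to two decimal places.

56.10 dB SPL

Uncorrelated sources add in intensity (power), not in dB.
L_total = 10·log₁₀(10^(52.1/10) + 10^(53.9/10)) = 10·log₁₀(407700) = 56.10 dB SPL.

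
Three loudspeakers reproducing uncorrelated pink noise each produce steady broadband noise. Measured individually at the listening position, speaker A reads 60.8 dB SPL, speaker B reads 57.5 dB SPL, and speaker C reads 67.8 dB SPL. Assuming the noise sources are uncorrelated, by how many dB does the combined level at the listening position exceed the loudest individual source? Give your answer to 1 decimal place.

1.1 dB

Uncorrelated sources add in intensity (power), not in dB.
L_total = 10·log₁₀(10^(60.8/10) + 10^(57.5/10) + 10^(67.8/10)) = 68.92 dB SPL.
Excess over the loudest (67.8 dB): 68.92 − 67.8 = 1.1 dB.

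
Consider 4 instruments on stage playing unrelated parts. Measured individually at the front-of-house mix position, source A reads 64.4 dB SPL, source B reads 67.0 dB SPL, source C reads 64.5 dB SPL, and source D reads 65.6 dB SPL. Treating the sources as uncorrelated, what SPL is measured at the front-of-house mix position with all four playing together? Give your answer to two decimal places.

Add the sources as powers (linear), then convert back to dB:
L_total = 10·log₁₀(10^(64.4/10) + 10^(67.0/10) + 10^(64.5/10) + 10^(65.6/10)) = 10·log₁₀(14220000) = 71.53 dB SPL.

71.53 dB SPL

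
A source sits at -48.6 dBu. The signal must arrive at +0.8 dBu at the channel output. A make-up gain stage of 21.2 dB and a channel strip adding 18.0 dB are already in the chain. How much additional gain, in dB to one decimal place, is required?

10.2 dB

The required make-up gain is the shortfall in the dB sum.
G = +0.8 − (-48.6) − 21.2 − 18.0 = 10.2 dB.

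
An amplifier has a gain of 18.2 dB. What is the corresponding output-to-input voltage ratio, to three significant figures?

8.13

Voltage ratio = 10^(dB/20).
10^(18.2/20) = 10^(0.9100) = 8.13.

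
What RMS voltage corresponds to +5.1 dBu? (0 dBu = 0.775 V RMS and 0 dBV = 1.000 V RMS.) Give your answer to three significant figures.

1.39 V

V = 0.775 V × 10^(+5.1/20).
= 0.775 × 1.799 = 1.39 V.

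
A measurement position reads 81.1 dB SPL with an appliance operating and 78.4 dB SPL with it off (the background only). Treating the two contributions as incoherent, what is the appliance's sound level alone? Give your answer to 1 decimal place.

77.8 dB SPL

Background correction is a power subtraction:
L_src = 10·log₁₀(10^(81.1/10) − 10^(78.4/10)) = 10·log₁₀(59640000) = 77.8 dB SPL.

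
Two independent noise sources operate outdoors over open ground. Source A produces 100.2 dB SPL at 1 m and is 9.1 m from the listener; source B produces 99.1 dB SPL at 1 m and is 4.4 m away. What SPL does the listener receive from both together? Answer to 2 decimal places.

At the listener: L_A = 100.2 − 20·log₁₀(9.1) = 81.019 dB; L_B = 99.1 − 20·log₁₀(4.4) = 86.231 dB.
Combined: 10·log₁₀(10^(81.019/10)+10^(86.231/10)) = 87.37 dB SPL.

87.37 dB SPL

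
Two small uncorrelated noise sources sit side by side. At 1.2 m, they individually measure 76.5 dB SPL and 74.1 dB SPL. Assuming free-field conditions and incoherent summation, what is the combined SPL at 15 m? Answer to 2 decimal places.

56.54 dB SPL

Combined at 1.2 m: 10·log₁₀(10^(76.5/10)+10^(74.1/10)) = 78.474 dB SPL.
Then apply −20·log₁₀(15/1.2) = -21.938 dB → 56.54 dB SPL.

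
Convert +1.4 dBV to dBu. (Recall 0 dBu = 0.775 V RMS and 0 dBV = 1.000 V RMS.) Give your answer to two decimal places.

The offset between the scales is 20·log₁₀(0.775/1.000) = −2.214 dB.
So dBu = +1.4 + 2.214 = +3.61 dBu.

+3.61 dBu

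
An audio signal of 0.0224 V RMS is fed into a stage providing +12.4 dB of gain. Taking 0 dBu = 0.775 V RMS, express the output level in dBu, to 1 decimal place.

-18.4 dBu

Input level: 20·log₁₀(0.0224/0.775) = -30.78 dBu.
Output: -30.78 + 12.4 = -18.4 dBu.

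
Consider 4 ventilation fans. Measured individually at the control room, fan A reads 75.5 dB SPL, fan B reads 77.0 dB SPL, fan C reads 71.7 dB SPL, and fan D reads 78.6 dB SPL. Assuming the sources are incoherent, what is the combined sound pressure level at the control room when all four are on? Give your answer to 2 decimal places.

82.38 dB SPL

Add the sources as powers (linear), then convert back to dB:
L_total = 10·log₁₀(10^(75.5/10) + 10^(77.0/10) + 10^(71.7/10) + 10^(78.6/10)) = 10·log₁₀(172800000) = 82.38 dB SPL.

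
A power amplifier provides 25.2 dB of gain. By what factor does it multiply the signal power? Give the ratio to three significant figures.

331

Power ratio = 10^(dB/10).
10^(25.2/10) = 10^(2.520) = 331.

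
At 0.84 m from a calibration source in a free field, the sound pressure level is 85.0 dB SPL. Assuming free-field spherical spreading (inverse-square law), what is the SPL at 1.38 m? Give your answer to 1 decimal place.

80.7 dB SPL

Free-field point source: level drops by 20·log₁₀ of the distance ratio.
ΔL = −20·log₁₀(1.38/0.84) = -4.31 dB, so L₂ = 85.0 + (-4.31) = 80.7 dB SPL.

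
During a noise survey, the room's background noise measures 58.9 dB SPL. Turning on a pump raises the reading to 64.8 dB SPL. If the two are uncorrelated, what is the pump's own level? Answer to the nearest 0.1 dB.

Background correction is a power subtraction:
L_src = 10·log₁₀(10^(64.8/10) − 10^(58.9/10)) = 10·log₁₀(2244000) = 63.5 dB SPL.

63.5 dB SPL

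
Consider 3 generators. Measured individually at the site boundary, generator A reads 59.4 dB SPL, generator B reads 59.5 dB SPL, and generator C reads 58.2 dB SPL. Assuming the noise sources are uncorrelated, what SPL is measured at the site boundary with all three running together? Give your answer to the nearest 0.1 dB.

Incoherent sources sum as intensities:
L_total = 10·log₁₀(10^(59.4/10) + 10^(59.5/10) + 10^(58.2/10)) = 10·log₁₀(2423000) = 63.8 dB SPL.

63.8 dB SPL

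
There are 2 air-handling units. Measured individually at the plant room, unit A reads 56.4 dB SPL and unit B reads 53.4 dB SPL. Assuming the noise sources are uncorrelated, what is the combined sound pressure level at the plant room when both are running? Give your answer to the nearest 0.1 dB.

Uncorrelated sources add in intensity (power), not in dB.
L_total = 10·log₁₀(10^(56.4/10) + 10^(53.4/10)) = 10·log₁₀(655300) = 58.2 dB SPL.

58.2 dB SPL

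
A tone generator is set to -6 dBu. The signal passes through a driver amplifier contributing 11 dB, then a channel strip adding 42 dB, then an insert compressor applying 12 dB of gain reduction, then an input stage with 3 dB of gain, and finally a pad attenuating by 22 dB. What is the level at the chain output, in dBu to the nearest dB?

Cascaded gains and losses add directly in dB.
-6 + 11 + 42 − 12 + 3 − 22 = +16 dBu.

+16 dBu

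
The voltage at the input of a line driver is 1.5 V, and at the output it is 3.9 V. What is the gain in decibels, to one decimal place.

Voltage ratio → dB uses the 20·log₁₀ form:
20·log₁₀(3.9/1.5) = 20·log₁₀(2.600) = 8.3 dB.

8.3 dB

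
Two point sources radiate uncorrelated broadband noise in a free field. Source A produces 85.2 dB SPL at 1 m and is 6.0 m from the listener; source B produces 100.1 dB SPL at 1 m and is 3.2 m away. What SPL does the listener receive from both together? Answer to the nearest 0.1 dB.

At the listener: L_A = 85.2 − 20·log₁₀(6.0) = 69.64 dB; L_B = 100.1 − 20·log₁₀(3.2) = 90.00 dB.
Combined: 10·log₁₀(10^(69.64/10)+10^(90.00/10)) = 90.0 dB SPL.

90.0 dB SPL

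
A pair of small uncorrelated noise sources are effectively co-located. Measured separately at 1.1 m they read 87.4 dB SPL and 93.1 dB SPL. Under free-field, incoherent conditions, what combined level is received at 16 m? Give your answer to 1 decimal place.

70.9 dB SPL

Combined at 1.1 m: 10·log₁₀(10^(87.4/10)+10^(93.1/10)) = 94.14 dB SPL.
Then apply −20·log₁₀(16/1.1) = -23.25 dB → 70.9 dB SPL.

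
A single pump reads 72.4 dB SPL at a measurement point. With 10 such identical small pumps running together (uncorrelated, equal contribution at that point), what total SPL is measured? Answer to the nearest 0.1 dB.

10 equal incoherent sources raise the level by 10·log₁₀(10) = 10.00 dB.
L_total = 72.4 + 10.00 = 82.4 dB SPL.

82.4 dB SPL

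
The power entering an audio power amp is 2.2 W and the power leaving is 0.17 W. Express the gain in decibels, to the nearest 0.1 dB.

For a power ratio, dB = 10·log₁₀(P₂/P₁).
10·log₁₀(0.17/2.2) = 10·log₁₀(0.07727) = -11.1 dB.

-11.1 dB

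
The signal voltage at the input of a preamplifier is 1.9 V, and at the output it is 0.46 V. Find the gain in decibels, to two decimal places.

-12.32 dB

For a voltage ratio, dB = 20·log₁₀(V₂/V₁).
20·log₁₀(0.46/1.9) = 20·log₁₀(0.2421) = -12.32 dB.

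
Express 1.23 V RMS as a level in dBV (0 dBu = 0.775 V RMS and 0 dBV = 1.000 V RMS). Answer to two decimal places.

dBV = 20·log₁₀(V / 1.000 V).
20·log₁₀(1.23/1.000) = +1.80 dBV.

+1.80 dBV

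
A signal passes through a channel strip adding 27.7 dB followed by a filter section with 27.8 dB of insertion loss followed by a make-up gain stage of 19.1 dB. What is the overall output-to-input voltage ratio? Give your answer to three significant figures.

Net gain = 27.7 + (−27.8) + 19.1 = 19.0 dB.
Voltage ratio = 10^(19.0/20) = 8.91.

8.91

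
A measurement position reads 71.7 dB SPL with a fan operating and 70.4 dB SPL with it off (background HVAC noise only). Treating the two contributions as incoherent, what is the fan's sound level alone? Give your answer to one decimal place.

Background correction is a power subtraction:
L_src = 10·log₁₀(10^(71.7/10) − 10^(70.4/10)) = 10·log₁₀(3826000) = 65.8 dB SPL.

65.8 dB SPL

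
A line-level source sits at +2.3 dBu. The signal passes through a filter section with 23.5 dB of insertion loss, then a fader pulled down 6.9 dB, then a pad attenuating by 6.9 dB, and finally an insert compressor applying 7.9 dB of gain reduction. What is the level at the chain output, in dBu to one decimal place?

Cascaded gains and losses add directly in dB.
+2.3 − 23.5 − 6.9 − 6.9 − 7.9 = -42.9 dBu.

-42.9 dBu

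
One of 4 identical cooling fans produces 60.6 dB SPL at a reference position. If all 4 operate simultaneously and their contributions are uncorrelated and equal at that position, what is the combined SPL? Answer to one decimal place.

4 equal incoherent sources raise the level by 10·log₁₀(4) = 6.02 dB.
L_total = 60.6 + 6.02 = 66.6 dB SPL.

66.6 dB SPL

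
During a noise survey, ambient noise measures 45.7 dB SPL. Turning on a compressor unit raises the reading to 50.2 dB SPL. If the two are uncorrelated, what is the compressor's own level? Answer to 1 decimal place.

Subtract intensities: L_src = 10·log₁₀(10^(L_total/10) − 10^(L_bg/10)).
L_src = 10·log₁₀(10^(50.2/10) − 10^(45.7/10)) = 10·log₁₀(67560) = 48.3 dB SPL.

48.3 dB SPL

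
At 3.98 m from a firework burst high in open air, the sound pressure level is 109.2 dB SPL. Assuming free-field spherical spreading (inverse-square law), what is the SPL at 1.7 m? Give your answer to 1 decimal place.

116.6 dB SPL

For a point source in a free field, ΔL = −20·log₁₀(d₂/d₁).
ΔL = −20·log₁₀(1.7/3.98) = 7.39 dB, so L₂ = 109.2 + (7.39) = 116.6 dB SPL.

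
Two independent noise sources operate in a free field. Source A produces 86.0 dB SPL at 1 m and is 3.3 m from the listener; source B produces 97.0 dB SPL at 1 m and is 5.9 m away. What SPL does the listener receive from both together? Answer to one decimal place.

82.6 dB SPL

At the listener: L_A = 86.0 − 20·log₁₀(3.3) = 75.63 dB; L_B = 97.0 − 20·log₁₀(5.9) = 81.58 dB.
Combined: 10·log₁₀(10^(75.63/10)+10^(81.58/10)) = 82.6 dB SPL.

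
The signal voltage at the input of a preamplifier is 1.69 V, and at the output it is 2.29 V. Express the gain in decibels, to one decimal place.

2.6 dB

For a voltage ratio, dB = 20·log₁₀(V₂/V₁).
20·log₁₀(2.29/1.69) = 20·log₁₀(1.355) = 2.6 dB.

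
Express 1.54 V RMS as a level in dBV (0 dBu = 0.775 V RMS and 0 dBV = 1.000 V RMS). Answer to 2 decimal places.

+3.75 dBV

dBV = 20·log₁₀(V / 1.000 V).
20·log₁₀(1.54/1.000) = +3.75 dBV.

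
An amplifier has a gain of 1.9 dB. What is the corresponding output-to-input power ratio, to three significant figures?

1.55

Power ratio = 10^(dB/10).
10^(1.9/10) = 10^(0.1900) = 1.55.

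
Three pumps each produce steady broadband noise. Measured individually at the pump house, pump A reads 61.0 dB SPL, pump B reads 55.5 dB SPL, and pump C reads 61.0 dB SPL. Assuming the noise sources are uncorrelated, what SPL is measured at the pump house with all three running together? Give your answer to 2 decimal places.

64.58 dB SPL

Incoherent sources sum as intensities:
L_total = 10·log₁₀(10^(61.0/10) + 10^(55.5/10) + 10^(61.0/10)) = 10·log₁₀(2873000) = 64.58 dB SPL.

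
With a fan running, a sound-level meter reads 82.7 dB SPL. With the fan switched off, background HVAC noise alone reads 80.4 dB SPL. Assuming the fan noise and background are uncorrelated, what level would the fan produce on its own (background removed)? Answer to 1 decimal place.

78.8 dB SPL

Subtract intensities: L_src = 10·log₁₀(10^(L_total/10) − 10^(L_bg/10)).
L_src = 10·log₁₀(10^(82.7/10) − 10^(80.4/10)) = 10·log₁₀(76560000) = 78.8 dB SPL.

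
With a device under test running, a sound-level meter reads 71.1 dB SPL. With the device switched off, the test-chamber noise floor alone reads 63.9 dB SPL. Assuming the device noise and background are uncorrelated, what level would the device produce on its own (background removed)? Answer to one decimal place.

Subtract intensities: L_src = 10·log₁₀(10^(L_total/10) − 10^(L_bg/10)).
L_src = 10·log₁₀(10^(71.1/10) − 10^(63.9/10)) = 10·log₁₀(10430000) = 70.2 dB SPL.

70.2 dB SPL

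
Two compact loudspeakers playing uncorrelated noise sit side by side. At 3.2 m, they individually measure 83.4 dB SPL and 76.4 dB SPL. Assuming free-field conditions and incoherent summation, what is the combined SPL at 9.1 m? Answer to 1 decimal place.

75.1 dB SPL

Combined at 3.2 m: 10·log₁₀(10^(83.4/10)+10^(76.4/10)) = 84.19 dB SPL.
Then apply −20·log₁₀(9.1/3.2) = -9.08 dB → 75.1 dB SPL.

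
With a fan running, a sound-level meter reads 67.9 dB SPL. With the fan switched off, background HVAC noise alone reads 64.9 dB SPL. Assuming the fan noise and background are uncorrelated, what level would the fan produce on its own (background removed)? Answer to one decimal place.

Background correction is a power subtraction:
L_src = 10·log₁₀(10^(67.9/10) − 10^(64.9/10)) = 10·log₁₀(3076000) = 64.9 dB SPL.

64.9 dB SPL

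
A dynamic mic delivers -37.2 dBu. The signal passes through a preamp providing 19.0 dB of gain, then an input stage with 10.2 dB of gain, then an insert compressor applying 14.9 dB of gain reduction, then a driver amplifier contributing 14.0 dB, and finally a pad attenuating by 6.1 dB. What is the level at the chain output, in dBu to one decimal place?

Cascaded gains and losses add directly in dB.
-37.2 + 19.0 + 10.2 − 14.9 + 14.0 − 6.1 = -15.0 dBu.

-15.0 dBu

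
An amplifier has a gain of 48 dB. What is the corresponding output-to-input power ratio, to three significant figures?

Power ratio = 10^(dB/10).
10^(48/10) = 10^(4.800) = 63100.

63100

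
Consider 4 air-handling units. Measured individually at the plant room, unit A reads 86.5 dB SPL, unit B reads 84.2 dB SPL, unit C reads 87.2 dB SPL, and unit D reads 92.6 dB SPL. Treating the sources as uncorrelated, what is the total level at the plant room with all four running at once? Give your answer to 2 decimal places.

94.85 dB SPL

Incoherent sources sum as intensities:
L_total = 10·log₁₀(10^(86.5/10) + 10^(84.2/10) + 10^(87.2/10) + 10^(92.6/10)) = 10·log₁₀(3054000000) = 94.85 dB SPL.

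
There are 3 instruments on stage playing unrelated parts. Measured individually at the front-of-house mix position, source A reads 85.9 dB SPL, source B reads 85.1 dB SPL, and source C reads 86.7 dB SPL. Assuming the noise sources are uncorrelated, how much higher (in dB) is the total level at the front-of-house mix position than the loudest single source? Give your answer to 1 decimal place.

4.0 dB

Incoherent sources sum as intensities:
L_total = 10·log₁₀(10^(85.9/10) + 10^(85.1/10) + 10^(86.7/10)) = 90.72 dB SPL.
Excess over the loudest (86.7 dB): 90.72 − 86.7 = 4.0 dB.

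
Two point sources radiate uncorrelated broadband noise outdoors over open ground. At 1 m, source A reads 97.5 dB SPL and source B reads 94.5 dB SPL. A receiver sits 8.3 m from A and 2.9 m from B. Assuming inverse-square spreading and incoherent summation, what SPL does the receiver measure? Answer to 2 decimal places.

86.20 dB SPL

At the listener: L_A = 97.5 − 20·log₁₀(8.3) = 79.118 dB; L_B = 94.5 − 20·log₁₀(2.9) = 85.252 dB.
Combined: 10·log₁₀(10^(79.118/10)+10^(85.252/10)) = 86.20 dB SPL.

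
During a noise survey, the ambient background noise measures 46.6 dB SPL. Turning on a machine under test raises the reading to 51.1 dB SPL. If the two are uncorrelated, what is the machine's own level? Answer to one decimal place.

Subtract intensities: L_src = 10·log₁₀(10^(L_total/10) − 10^(L_bg/10)).
L_src = 10·log₁₀(10^(51.1/10) − 10^(46.6/10)) = 10·log₁₀(83120) = 49.2 dB SPL.

49.2 dB SPL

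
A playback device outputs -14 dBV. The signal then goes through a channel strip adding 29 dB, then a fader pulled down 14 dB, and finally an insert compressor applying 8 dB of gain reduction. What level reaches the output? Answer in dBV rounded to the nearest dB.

-7 dBV

Gain stages sum in dB:
-14 + 29 − 14 − 8 = -7 dBV.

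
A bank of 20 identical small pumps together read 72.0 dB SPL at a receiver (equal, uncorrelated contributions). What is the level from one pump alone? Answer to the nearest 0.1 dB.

20 equal incoherent sources add 10·log₁₀(20) = 13.01 dB over one source.
L_one = 72.0 − 13.01 = 59.0 dB SPL.

59.0 dB SPL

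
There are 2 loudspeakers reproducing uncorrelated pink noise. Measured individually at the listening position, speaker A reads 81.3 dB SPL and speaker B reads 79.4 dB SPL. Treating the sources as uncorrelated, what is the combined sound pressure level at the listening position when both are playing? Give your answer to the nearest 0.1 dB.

83.5 dB SPL

Incoherent sources sum as intensities:
L_total = 10·log₁₀(10^(81.3/10) + 10^(79.4/10)) = 10·log₁₀(222000000) = 83.5 dB SPL.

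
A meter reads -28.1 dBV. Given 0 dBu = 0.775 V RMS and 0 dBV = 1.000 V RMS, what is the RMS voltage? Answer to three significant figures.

V = 1.000 V × 10^(-28.1/20).
= 1.000 × 0.03936 = 0.0394 V.

0.0394 V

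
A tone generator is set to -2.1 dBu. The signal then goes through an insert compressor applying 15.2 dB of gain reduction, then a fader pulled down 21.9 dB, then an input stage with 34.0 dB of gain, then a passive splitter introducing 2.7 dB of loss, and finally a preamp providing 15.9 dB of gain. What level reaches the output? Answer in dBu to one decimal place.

+8.0 dBu

In dB, series stages simply add:
-2.1 − 15.2 − 21.9 + 34.0 − 2.7 + 15.9 = +8.0 dBu.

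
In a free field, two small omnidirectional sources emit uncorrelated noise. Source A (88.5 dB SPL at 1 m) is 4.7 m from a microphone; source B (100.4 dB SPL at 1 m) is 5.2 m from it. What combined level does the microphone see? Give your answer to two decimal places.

86.41 dB SPL

At the listener: L_A = 88.5 − 20·log₁₀(4.7) = 75.058 dB; L_B = 100.4 − 20·log₁₀(5.2) = 86.080 dB.
Combined: 10·log₁₀(10^(75.058/10)+10^(86.080/10)) = 86.41 dB SPL.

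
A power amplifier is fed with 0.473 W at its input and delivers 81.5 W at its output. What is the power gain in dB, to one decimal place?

Power is a power quantity, so gain = 10·log₁₀(P_out/P_in).
10·log₁₀(81.5/0.473) = 10·log₁₀(172.3) = 22.4 dB.

22.4 dB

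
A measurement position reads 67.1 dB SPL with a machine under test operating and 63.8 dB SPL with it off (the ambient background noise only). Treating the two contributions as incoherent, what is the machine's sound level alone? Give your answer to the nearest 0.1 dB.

Remove the background by subtracting linear intensities:
L_src = 10·log₁₀(10^(67.1/10) − 10^(63.8/10)) = 10·log₁₀(2730000) = 64.4 dB SPL.

64.4 dB SPL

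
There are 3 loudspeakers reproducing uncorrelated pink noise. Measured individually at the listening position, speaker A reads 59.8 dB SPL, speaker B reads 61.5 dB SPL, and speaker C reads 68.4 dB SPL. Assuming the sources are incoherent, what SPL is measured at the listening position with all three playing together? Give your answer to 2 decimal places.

69.68 dB SPL

Add the sources as powers (linear), then convert back to dB:
L_total = 10·log₁₀(10^(59.8/10) + 10^(61.5/10) + 10^(68.4/10)) = 10·log₁₀(9286000) = 69.68 dB SPL.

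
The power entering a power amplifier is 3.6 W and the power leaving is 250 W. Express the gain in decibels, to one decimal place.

Power is a power quantity, so gain = 10·log₁₀(P_out/P_in).
10·log₁₀(250/3.6) = 10·log₁₀(69.44) = 18.4 dB.

18.4 dB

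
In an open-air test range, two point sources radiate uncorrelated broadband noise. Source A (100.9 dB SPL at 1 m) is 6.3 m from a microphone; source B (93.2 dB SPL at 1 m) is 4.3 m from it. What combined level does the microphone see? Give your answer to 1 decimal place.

86.3 dB SPL

At the listener: L_A = 100.9 − 20·log₁₀(6.3) = 84.91 dB; L_B = 93.2 − 20·log₁₀(4.3) = 80.53 dB.
Combined: 10·log₁₀(10^(84.91/10)+10^(80.53/10)) = 86.3 dB SPL.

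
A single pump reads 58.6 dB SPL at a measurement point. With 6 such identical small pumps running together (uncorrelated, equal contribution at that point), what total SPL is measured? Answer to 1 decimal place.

66.4 dB SPL

6 equal incoherent sources raise the level by 10·log₁₀(6) = 7.78 dB.
L_total = 58.6 + 7.78 = 66.4 dB SPL.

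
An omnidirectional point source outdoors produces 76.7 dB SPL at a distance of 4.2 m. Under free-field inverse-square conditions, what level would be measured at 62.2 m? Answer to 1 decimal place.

53.3 dB SPL

Inverse-square spreading gives ΔL = −20·log₁₀(d₂/d₁).
ΔL = −20·log₁₀(62.2/4.2) = -23.41 dB, so L₂ = 76.7 + (-23.41) = 53.3 dB SPL.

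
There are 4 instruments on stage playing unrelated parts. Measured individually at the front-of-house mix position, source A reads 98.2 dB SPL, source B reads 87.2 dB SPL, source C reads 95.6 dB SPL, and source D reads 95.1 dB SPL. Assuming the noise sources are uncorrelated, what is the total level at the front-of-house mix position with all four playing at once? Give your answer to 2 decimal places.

101.46 dB SPL

Uncorrelated sources add in intensity (power), not in dB.
L_total = 10·log₁₀(10^(98.2/10) + 10^(87.2/10) + 10^(95.6/10) + 10^(95.1/10)) = 10·log₁₀(13998000000) = 101.46 dB SPL.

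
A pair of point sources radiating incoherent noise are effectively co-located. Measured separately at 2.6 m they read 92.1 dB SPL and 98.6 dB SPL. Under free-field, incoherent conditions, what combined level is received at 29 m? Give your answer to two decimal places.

Combined at 2.6 m: 10·log₁₀(10^(92.1/10)+10^(98.6/10)) = 99.477 dB SPL.
Then apply −20·log₁₀(29/2.6) = -20.948 dB → 78.53 dB SPL.

78.53 dB SPL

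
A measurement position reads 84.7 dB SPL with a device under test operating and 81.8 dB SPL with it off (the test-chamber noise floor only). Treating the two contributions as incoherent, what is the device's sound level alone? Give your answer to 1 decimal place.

Remove the background by subtracting linear intensities:
L_src = 10·log₁₀(10^(84.7/10) − 10^(81.8/10)) = 10·log₁₀(143800000) = 81.6 dB SPL.

81.6 dB SPL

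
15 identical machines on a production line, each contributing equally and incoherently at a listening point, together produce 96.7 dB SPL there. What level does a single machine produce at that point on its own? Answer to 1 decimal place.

15 equal incoherent sources add 10·log₁₀(15) = 11.76 dB over one source.
L_one = 96.7 − 11.76 = 84.9 dB SPL.

84.9 dB SPL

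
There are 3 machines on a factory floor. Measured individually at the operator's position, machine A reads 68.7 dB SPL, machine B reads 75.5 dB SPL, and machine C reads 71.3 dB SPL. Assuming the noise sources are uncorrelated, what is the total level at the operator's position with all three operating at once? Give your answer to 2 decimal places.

77.51 dB SPL

Add the sources as powers (linear), then convert back to dB:
L_total = 10·log₁₀(10^(68.7/10) + 10^(75.5/10) + 10^(71.3/10)) = 10·log₁₀(56380000) = 77.51 dB SPL.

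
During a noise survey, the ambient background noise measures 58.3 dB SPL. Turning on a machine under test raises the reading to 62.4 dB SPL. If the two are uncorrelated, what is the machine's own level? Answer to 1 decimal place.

Background correction is a power subtraction:
L_src = 10·log₁₀(10^(62.4/10) − 10^(58.3/10)) = 10·log₁₀(1062000) = 60.3 dB SPL.

60.3 dB SPL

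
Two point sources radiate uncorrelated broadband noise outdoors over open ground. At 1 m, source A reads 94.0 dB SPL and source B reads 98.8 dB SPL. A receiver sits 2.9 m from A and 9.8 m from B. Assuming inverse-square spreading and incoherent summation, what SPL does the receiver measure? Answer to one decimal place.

85.8 dB SPL

At the listener: L_A = 94.0 − 20·log₁₀(2.9) = 84.75 dB; L_B = 98.8 − 20·log₁₀(9.8) = 78.98 dB.
Combined: 10·log₁₀(10^(84.75/10)+10^(78.98/10)) = 85.8 dB SPL.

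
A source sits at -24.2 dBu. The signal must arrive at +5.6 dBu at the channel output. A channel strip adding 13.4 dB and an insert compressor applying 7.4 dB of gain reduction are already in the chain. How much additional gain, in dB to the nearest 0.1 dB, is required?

The required make-up gain is the shortfall in the dB sum.
G = +5.6 − (-24.2) − 13.4 + 7.4 = 23.8 dB.

23.8 dB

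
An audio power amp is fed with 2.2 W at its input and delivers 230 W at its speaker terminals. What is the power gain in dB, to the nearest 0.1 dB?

Power ratio → dB uses the 10·log₁₀ form:
10·log₁₀(230/2.2) = 10·log₁₀(104.5) = 20.2 dB.

20.2 dB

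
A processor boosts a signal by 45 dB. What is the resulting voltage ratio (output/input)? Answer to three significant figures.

Voltage ratio = 10^(dB/20).
10^(45/20) = 10^(2.250) = 178.

178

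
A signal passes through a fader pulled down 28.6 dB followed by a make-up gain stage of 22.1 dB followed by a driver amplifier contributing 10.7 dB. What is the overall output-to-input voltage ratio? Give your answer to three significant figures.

1.62

Net gain = (−28.6) + 22.1 + 10.7 = 4.2 dB.
Voltage ratio = 10^(4.2/20) = 1.62.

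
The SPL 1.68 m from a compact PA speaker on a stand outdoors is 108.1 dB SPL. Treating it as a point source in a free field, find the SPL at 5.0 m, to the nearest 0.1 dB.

98.6 dB SPL

Free-field point source: level drops by 20·log₁₀ of the distance ratio.
ΔL = −20·log₁₀(5.0/1.68) = -9.47 dB, so L₂ = 108.1 + (-9.47) = 98.6 dB SPL.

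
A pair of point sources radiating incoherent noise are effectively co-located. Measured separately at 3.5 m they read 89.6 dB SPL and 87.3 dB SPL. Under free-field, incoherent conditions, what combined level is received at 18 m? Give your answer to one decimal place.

Combined at 3.5 m: 10·log₁₀(10^(89.6/10)+10^(87.3/10)) = 91.61 dB SPL.
Then apply −20·log₁₀(18/3.5) = -14.22 dB → 77.4 dB SPL.

77.4 dB SPL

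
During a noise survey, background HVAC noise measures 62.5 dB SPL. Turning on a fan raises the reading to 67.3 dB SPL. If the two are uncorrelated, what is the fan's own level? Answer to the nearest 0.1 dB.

65.6 dB SPL

Remove the background by subtracting linear intensities:
L_src = 10·log₁₀(10^(67.3/10) − 10^(62.5/10)) = 10·log₁₀(3592000) = 65.6 dB SPL.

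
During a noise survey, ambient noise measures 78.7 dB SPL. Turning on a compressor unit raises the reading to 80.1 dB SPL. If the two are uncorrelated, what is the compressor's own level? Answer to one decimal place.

Background correction is a power subtraction:
L_src = 10·log₁₀(10^(80.1/10) − 10^(78.7/10)) = 10·log₁₀(28200000) = 74.5 dB SPL.

74.5 dB SPL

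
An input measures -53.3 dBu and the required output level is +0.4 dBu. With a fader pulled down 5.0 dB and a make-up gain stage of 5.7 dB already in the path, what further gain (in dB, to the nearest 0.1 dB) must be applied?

The required make-up gain is the shortfall in the dB sum.
G = +0.4 − (-53.3) + 5.0 − 5.7 = 53.0 dB.

53.0 dB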